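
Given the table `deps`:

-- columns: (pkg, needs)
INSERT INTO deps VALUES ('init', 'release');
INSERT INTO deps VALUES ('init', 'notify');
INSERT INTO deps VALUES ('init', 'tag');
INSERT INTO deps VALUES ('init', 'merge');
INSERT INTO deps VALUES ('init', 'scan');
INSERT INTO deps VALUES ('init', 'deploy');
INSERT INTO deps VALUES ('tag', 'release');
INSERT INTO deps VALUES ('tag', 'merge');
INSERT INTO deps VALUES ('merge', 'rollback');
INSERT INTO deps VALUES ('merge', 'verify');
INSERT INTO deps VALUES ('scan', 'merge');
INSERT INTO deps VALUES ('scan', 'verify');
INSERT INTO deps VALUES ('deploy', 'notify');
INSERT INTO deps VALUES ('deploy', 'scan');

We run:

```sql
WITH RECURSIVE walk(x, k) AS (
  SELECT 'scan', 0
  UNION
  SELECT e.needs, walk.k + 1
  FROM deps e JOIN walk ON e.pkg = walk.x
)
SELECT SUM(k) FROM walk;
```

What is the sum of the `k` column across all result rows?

Base: (scan, k=0).
Iteration 1: edges from {scan} -> (merge, k=1), (verify, k=1).
Iteration 2: edges from {merge,verify} -> (rollback, k=2), (verify, k=2).
Iteration 3: no outgoing edges from {rollback,verify}; recursion stops.
SUM(k) = 0 + 1 + 1 + 2 + 2 = 6.

6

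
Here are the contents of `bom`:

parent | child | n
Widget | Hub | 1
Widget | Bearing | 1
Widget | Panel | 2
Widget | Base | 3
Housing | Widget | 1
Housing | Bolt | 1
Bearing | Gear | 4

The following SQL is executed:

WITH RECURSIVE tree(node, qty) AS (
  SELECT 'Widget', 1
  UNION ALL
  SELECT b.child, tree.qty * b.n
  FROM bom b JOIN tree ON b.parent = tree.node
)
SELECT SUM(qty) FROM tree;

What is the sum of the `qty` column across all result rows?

12

Base: (Widget, qty=1).
Iteration 1: components of {Widget} -> Base = 1*3 = 3, Bearing = 1*1 = 1, Hub = 1*1 = 1, Panel = 1*2 = 2.
Iteration 2: components of {Base,Bearing,Hub,Panel} -> Gear = 1*4 = 4.
Iteration 3: no further components; recursion stops.
SUM(qty) = 1 + 1 + 3 + 1 + 2 + 4 = 12.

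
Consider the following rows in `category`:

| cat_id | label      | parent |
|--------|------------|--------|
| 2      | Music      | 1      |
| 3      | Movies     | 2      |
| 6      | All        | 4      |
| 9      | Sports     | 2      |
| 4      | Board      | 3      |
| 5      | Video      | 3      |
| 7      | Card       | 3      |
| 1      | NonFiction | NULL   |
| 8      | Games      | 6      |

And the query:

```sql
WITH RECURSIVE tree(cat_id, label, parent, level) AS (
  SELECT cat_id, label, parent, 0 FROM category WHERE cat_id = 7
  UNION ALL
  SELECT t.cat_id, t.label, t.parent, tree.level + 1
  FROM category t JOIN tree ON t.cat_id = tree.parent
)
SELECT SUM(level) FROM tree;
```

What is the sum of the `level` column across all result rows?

6

Base: cat_id=7 (Card), parent=3, level 0.
Iteration 1: join on cat_id=3 -> Movies (id 3, parent=2, level 1).
Iteration 2: join on cat_id=2 -> Music (id 2, parent=1, level 2).
Iteration 3: join on cat_id=1 -> NonFiction (id 1, parent=NULL, level 3).
Iteration 4: parent is NULL; no match; recursion stops.
SUM(level) = 0 + 1 + 2 + 3 = 6.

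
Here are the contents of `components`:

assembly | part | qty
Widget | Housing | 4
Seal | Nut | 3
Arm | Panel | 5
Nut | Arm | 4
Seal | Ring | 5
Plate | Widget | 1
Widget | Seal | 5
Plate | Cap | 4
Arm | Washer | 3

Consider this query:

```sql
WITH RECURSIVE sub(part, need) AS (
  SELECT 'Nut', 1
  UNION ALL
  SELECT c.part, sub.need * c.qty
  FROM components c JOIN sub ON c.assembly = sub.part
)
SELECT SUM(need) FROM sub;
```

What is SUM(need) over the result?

Base: (Nut, need=1).
Iteration 1: components of {Nut} -> Arm = 1*4 = 4.
Iteration 2: components of {Arm} -> Panel = 4*5 = 20, Washer = 4*3 = 12.
Iteration 3: no further components; recursion stops.
SUM(need) = 1 + 4 + 12 + 20 = 37.

37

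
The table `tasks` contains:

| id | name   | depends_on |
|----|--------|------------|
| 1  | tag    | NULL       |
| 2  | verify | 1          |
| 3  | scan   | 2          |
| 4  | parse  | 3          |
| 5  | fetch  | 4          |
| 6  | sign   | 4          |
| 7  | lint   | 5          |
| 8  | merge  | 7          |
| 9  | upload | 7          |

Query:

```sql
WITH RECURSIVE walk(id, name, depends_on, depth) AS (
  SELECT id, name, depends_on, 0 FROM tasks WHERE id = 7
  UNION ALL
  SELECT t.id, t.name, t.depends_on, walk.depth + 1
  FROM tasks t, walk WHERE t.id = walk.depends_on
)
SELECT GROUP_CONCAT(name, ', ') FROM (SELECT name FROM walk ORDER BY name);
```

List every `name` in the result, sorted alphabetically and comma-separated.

Base: id=7 (lint), depends_on=5, depth 0.
Iteration 1: join on id=5 -> fetch (id 5, depends_on=4, depth 1).
Iteration 2: join on id=4 -> parse (id 4, depends_on=3, depth 2).
Iteration 3: join on id=3 -> scan (id 3, depends_on=2, depth 3).
Iteration 4: join on id=2 -> verify (id 2, depends_on=1, depth 4).
Iteration 5: join on id=1 -> tag (id 1, depends_on=NULL, depth 5).
Iteration 6: depends_on is NULL; no match; recursion stops.

fetch, lint, parse, scan, tag, verify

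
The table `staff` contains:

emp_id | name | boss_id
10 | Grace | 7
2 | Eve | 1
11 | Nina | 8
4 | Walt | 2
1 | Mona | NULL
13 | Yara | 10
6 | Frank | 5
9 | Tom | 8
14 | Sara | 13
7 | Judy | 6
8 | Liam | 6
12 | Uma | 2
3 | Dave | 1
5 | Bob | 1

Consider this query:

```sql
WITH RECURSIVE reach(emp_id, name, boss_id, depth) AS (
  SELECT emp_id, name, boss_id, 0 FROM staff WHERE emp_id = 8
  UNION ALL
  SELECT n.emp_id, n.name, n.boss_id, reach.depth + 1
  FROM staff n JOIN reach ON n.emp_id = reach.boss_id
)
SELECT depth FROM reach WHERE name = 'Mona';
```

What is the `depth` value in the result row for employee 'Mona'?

Base: emp_id=8 (Liam), boss_id=6, depth 0.
Iteration 1: join on emp_id=6 -> Frank (id 6, boss_id=5, depth 1).
Iteration 2: join on emp_id=5 -> Bob (id 5, boss_id=1, depth 2).
Iteration 3: join on emp_id=1 -> Mona (id 1, boss_id=NULL, depth 3).
Iteration 4: boss_id is NULL; no match; recursion stops.

3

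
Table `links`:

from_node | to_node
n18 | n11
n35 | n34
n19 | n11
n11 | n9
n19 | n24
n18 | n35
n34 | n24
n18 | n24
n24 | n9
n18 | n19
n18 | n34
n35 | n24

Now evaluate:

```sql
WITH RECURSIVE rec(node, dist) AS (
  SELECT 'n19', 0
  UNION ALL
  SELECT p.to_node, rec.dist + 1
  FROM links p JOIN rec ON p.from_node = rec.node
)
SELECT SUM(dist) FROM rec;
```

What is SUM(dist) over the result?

6

Base: (n19, dist=0).
Iteration 1: edges from {n19} -> (n11, dist=1), (n24, dist=1).
Iteration 2: edges from {n11,n24} -> (n9, dist=2) x2. [UNION ALL keeps all 2 new rows, including repeats]
Iteration 3: no outgoing edges from {n9}; recursion stops.
SUM(dist) = 0 + 1 + 1 + 2 + 2 = 6.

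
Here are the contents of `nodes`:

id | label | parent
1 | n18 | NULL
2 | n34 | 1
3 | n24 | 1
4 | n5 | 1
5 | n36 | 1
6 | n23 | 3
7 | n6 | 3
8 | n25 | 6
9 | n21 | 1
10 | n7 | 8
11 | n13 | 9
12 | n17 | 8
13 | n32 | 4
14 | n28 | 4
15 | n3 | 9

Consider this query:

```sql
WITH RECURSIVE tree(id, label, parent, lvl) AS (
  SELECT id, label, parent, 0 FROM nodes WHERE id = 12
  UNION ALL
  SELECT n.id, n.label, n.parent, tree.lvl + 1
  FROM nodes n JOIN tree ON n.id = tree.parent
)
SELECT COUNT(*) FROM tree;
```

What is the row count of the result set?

Base: id=12 (n17), parent=8, lvl 0.
Iteration 1: join on id=8 -> n25 (id 8, parent=6, lvl 1).
Iteration 2: join on id=6 -> n23 (id 6, parent=3, lvl 2).
Iteration 3: join on id=3 -> n24 (id 3, parent=1, lvl 3).
Iteration 4: join on id=1 -> n18 (id 1, parent=NULL, lvl 4).
Iteration 5: parent is NULL; no match; recursion stops.
Total rows emitted: 5.

5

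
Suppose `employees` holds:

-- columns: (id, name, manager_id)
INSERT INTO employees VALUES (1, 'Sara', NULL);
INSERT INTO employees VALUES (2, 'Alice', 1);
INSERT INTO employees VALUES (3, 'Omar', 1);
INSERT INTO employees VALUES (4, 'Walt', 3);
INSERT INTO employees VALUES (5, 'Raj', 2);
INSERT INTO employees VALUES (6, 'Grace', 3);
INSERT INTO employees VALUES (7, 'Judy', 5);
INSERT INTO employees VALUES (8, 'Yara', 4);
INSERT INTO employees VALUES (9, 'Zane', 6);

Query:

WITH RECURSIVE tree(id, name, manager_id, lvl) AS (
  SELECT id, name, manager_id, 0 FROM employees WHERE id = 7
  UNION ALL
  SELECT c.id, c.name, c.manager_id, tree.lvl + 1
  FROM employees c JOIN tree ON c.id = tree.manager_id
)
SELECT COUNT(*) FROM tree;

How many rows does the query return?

Base: id=7 (Judy), manager_id=5, lvl 0.
Iteration 1: join on id=5 -> Raj (id 5, manager_id=2, lvl 1).
Iteration 2: join on id=2 -> Alice (id 2, manager_id=1, lvl 2).
Iteration 3: join on id=1 -> Sara (id 1, manager_id=NULL, lvl 3).
Iteration 4: manager_id is NULL; no match; recursion stops.
Total rows emitted: 4.

4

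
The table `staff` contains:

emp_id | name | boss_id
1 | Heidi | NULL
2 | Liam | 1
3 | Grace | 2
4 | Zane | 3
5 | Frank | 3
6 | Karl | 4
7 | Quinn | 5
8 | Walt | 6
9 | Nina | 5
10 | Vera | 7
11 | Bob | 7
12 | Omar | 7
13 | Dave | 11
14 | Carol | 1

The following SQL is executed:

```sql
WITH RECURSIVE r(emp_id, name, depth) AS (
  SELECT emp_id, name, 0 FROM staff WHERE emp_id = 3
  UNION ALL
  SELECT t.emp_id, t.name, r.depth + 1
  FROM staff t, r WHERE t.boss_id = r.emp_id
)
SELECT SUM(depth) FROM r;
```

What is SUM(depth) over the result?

24

Base: emp_id=3 (Grace) at depth 0.
Iteration 1: rows with boss_id in {3} -> Zane (id 4, depth 1), Frank (id 5, depth 1).
Iteration 2: rows with boss_id in {4,5} -> Karl (id 6, depth 2), Quinn (id 7, depth 2), Nina (id 9, depth 2).
Iteration 3: rows with boss_id in {6,7,9} -> Walt (id 8, depth 3), Vera (id 10, depth 3), Bob (id 11, depth 3), Omar (id 12, depth 3).
Iteration 4: rows with boss_id in {8,10,11,12} -> Dave (id 13, depth 4).
Iteration 5: no rows with boss_id in {13}; recursion stops.
SUM(depth) = 0 + 1 + 1 + 2 + 2 + 2 + 3 + 3 + 3 + 3 + 4 = 24.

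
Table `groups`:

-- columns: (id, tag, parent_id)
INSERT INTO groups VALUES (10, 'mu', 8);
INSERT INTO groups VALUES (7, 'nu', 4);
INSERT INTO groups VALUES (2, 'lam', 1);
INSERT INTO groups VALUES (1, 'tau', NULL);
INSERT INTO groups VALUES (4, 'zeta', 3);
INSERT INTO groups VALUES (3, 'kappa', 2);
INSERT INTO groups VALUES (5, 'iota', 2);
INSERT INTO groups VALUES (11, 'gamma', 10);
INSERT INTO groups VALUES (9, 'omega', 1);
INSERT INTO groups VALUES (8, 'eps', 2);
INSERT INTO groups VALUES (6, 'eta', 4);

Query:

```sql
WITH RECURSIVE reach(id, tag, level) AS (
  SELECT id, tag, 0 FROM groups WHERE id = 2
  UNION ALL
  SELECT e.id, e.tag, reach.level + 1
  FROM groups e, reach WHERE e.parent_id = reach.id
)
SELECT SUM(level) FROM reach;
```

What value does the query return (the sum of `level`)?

Base: id=2 (lam) at level 0.
Iteration 1: rows with parent_id in {2} -> kappa (id 3, level 1), iota (id 5, level 1), eps (id 8, level 1).
Iteration 2: rows with parent_id in {3,5,8} -> zeta (id 4, level 2), mu (id 10, level 2).
Iteration 3: rows with parent_id in {4,10} -> eta (id 6, level 3), nu (id 7, level 3), gamma (id 11, level 3).
Iteration 4: no rows with parent_id in {6,7,11}; recursion stops.
SUM(level) = 0 + 1 + 1 + 1 + 2 + 2 + 3 + 3 + 3 = 16.

16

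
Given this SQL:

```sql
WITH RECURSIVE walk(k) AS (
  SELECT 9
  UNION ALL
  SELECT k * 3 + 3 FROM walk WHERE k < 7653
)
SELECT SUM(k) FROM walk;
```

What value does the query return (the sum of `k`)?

Base: k=9.
Iteration 1: 9 < 7653 holds -> k = 9 * 3 + 3 = 30.
Iteration 2: 30 < 7653 holds -> k = 30 * 3 + 3 = 93.
Iteration 3: 93 < 7653 holds -> k = 93 * 3 + 3 = 282.
Iteration 4: 282 < 7653 holds -> k = 282 * 3 + 3 = 849.
Iteration 5: 849 < 7653 holds -> k = 849 * 3 + 3 = 2550.
Iteration 6: 2550 < 7653 holds -> k = 2550 * 3 + 3 = 7653.
Iteration 7: 7653 < 7653 fails; recursion stops.
SUM(k) = 9 + 30 + 93 + 282 + 849 + 2550 + 7653 = 11466.

11466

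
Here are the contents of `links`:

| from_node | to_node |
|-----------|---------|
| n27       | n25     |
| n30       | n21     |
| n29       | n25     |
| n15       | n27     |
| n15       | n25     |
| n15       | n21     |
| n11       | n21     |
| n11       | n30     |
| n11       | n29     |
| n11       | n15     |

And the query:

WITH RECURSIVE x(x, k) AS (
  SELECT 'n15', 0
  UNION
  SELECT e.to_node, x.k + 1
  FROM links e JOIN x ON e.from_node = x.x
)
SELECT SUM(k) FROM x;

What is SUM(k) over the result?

Base: (n15, k=0).
Iteration 1: edges from {n15} -> (n21, k=1), (n25, k=1), (n27, k=1).
Iteration 2: edges from {n21,n25,n27} -> (n25, k=2).
Iteration 3: no outgoing edges from {n25}; recursion stops.
SUM(k) = 0 + 1 + 1 + 1 + 2 = 5.

5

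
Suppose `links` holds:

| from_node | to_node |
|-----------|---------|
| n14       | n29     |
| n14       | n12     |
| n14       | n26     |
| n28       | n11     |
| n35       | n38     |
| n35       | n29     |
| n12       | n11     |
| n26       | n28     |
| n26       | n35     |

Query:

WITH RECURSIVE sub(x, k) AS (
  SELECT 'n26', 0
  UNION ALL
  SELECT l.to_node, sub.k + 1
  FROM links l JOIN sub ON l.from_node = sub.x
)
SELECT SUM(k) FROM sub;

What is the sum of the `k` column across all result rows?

8

Base: (n26, k=0).
Iteration 1: edges from {n26} -> (n28, k=1), (n35, k=1).
Iteration 2: edges from {n28,n35} -> (n11, k=2), (n29, k=2), (n38, k=2).
Iteration 3: no outgoing edges from {n11,n29,n38}; recursion stops.
SUM(k) = 0 + 1 + 1 + 2 + 2 + 2 = 8.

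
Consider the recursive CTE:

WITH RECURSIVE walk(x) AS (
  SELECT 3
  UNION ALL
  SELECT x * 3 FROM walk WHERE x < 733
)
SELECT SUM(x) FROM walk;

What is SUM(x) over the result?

3279

Base: x=3.
Iteration 1: 3 < 733 holds -> x = 3 * 3 = 9.
Iteration 2: 9 < 733 holds -> x = 9 * 3 = 27.
Iteration 3: 27 < 733 holds -> x = 27 * 3 = 81.
Iteration 4: 81 < 733 holds -> x = 81 * 3 = 243.
Iteration 5: 243 < 733 holds -> x = 243 * 3 = 729.
Iteration 6: 729 < 733 holds -> x = 729 * 3 = 2187.
Iteration 7: 2187 < 733 fails; recursion stops.
SUM(x) = 3 + 9 + 27 + 81 + 243 + 729 + 2187 = 3279.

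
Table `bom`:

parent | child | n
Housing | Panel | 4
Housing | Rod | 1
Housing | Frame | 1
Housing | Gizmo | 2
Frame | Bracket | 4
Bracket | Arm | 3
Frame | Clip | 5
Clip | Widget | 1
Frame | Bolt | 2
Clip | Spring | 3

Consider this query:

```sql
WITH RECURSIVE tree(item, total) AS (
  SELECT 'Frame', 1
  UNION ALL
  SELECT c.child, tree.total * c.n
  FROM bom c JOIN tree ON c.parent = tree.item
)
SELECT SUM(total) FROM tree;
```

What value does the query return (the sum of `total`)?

Base: (Frame, total=1).
Iteration 1: components of {Frame} -> Bolt = 1*2 = 2, Bracket = 1*4 = 4, Clip = 1*5 = 5.
Iteration 2: components of {Bolt,Bracket,Clip} -> Arm = 4*3 = 12, Spring = 5*3 = 15, Widget = 5*1 = 5.
Iteration 3: no further components; recursion stops.
SUM(total) = 1 + 4 + 5 + 2 + 12 + 5 + 15 = 44.

44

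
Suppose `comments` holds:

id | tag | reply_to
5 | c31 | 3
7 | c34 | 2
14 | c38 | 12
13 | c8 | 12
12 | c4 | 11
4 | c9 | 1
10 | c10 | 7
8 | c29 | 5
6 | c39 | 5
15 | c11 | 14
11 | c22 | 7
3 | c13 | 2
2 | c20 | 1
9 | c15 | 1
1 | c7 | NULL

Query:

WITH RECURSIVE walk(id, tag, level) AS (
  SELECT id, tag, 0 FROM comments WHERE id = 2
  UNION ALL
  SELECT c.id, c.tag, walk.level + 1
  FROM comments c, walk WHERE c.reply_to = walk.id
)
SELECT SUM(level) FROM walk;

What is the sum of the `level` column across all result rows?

Base: id=2 (c20) at level 0.
Iteration 1: rows with reply_to in {2} -> c13 (id 3, level 1), c34 (id 7, level 1).
Iteration 2: rows with reply_to in {3,7} -> c31 (id 5, level 2), c10 (id 10, level 2), c22 (id 11, level 2).
Iteration 3: rows with reply_to in {5,10,11} -> c39 (id 6, level 3), c29 (id 8, level 3), c4 (id 12, level 3).
Iteration 4: rows with reply_to in {6,8,12} -> c8 (id 13, level 4), c38 (id 14, level 4).
Iteration 5: rows with reply_to in {13,14} -> c11 (id 15, level 5).
Iteration 6: no rows with reply_to in {15}; recursion stops.
SUM(level) = 0 + 1 + 1 + 2 + 2 + 2 + 3 + 3 + 3 + 4 + 4 + 5 = 30.

30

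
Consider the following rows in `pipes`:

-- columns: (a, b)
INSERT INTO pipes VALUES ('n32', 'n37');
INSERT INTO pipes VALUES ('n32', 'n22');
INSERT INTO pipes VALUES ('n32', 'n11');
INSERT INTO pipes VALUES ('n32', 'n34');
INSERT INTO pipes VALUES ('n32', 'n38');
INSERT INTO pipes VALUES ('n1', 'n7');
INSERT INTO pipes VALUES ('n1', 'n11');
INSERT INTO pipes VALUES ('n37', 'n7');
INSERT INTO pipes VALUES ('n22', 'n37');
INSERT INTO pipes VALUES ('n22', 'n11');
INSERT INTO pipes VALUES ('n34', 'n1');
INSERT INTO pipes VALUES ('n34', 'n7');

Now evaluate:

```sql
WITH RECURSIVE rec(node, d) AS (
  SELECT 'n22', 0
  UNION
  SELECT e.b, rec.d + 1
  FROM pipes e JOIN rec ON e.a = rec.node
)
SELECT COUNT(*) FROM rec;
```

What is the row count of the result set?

4

Base: (n22, d=0).
Iteration 1: edges from {n22} -> (n11, d=1), (n37, d=1).
Iteration 2: edges from {n11,n37} -> (n7, d=2).
Iteration 3: no outgoing edges from {n7}; recursion stops.
Total rows emitted: 4.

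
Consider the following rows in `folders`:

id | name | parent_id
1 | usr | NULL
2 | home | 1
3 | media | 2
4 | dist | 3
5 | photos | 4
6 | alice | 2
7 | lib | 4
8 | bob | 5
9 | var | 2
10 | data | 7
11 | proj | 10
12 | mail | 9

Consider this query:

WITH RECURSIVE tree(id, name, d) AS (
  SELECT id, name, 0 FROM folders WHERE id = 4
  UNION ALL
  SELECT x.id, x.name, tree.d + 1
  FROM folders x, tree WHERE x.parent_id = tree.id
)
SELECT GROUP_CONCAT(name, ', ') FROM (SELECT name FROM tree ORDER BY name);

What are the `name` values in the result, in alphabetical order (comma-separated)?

bob, data, dist, lib, photos, proj

Base: id=4 (dist) at d 0.
Iteration 1: rows with parent_id in {4} -> photos (id 5, d 1), lib (id 7, d 1).
Iteration 2: rows with parent_id in {5,7} -> bob (id 8, d 2), data (id 10, d 2).
Iteration 3: rows with parent_id in {8,10} -> proj (id 11, d 3).
Iteration 4: no rows with parent_id in {11}; recursion stops.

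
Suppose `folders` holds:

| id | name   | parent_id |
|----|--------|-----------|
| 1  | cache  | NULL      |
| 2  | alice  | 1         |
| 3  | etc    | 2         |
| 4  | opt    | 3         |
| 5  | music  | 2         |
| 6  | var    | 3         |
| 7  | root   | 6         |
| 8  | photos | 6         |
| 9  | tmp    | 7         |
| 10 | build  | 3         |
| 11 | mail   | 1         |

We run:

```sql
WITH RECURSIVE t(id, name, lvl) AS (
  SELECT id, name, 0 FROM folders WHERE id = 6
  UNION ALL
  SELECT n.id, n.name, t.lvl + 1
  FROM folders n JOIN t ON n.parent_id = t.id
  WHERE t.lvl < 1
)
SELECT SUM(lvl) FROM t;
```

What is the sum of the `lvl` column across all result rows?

Base: id=6 (var) at lvl 0.
Iteration 1: rows with parent_id in {6} -> root (id 7, lvl 1), photos (id 8, lvl 1).
Iteration 2: lvl < 1 fails for all current rows; recursion stops.
SUM(lvl) = 0 + 1 + 1 = 2.

2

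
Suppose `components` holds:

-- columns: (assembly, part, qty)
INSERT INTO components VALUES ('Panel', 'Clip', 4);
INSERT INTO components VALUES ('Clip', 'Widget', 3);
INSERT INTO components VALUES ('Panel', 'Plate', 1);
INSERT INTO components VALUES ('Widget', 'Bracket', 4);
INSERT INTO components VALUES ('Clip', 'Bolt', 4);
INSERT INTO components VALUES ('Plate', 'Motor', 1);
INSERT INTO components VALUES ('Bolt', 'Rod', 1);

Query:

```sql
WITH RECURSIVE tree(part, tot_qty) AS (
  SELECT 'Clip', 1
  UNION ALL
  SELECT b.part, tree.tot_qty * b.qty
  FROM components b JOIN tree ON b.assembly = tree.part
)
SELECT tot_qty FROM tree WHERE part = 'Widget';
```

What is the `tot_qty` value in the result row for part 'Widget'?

Base: (Clip, tot_qty=1).
Iteration 1: components of {Clip} -> Bolt = 1*4 = 4, Widget = 1*3 = 3.
Iteration 2: components of {Bolt,Widget} -> Bracket = 3*4 = 12, Rod = 4*1 = 4.
Iteration 3: no further components; recursion stops.

3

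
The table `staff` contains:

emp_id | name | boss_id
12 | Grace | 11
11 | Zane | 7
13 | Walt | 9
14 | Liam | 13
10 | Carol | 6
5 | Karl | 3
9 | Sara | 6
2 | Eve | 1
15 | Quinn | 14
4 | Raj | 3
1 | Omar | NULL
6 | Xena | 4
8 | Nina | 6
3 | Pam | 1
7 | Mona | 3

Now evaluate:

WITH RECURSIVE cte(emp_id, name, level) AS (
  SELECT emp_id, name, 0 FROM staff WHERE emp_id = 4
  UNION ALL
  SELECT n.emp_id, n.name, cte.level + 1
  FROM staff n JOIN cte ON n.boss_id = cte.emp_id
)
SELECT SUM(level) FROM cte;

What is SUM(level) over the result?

Base: emp_id=4 (Raj) at level 0.
Iteration 1: rows with boss_id in {4} -> Xena (id 6, level 1).
Iteration 2: rows with boss_id in {6} -> Nina (id 8, level 2), Sara (id 9, level 2), Carol (id 10, level 2).
Iteration 3: rows with boss_id in {8,9,10} -> Walt (id 13, level 3).
Iteration 4: rows with boss_id in {13} -> Liam (id 14, level 4).
Iteration 5: rows with boss_id in {14} -> Quinn (id 15, level 5).
Iteration 6: no rows with boss_id in {15}; recursion stops.
SUM(level) = 0 + 1 + 2 + 2 + 2 + 3 + 4 + 5 = 19.

19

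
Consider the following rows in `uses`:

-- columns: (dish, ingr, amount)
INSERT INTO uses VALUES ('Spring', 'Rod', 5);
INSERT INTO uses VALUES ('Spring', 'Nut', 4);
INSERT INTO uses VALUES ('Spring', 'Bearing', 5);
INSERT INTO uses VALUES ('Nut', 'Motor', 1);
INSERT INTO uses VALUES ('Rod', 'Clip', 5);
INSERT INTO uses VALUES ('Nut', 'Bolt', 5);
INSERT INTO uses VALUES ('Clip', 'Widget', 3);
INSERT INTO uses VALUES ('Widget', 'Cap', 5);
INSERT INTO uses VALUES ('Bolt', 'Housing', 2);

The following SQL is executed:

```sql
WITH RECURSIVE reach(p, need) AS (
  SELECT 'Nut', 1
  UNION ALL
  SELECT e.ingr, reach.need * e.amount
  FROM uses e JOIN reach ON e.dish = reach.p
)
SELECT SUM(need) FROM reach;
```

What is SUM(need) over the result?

Base: (Nut, need=1).
Iteration 1: components of {Nut} -> Bolt = 1*5 = 5, Motor = 1*1 = 1.
Iteration 2: components of {Bolt,Motor} -> Housing = 5*2 = 10.
Iteration 3: no further components; recursion stops.
SUM(need) = 1 + 1 + 5 + 10 = 17.

17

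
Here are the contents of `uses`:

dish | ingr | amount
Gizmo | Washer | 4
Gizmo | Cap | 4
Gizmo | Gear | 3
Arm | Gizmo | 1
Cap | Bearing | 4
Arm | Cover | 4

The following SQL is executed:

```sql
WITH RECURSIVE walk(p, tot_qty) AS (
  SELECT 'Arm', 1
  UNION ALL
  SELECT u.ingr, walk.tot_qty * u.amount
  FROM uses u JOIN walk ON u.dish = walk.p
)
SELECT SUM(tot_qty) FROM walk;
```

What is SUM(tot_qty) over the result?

33

Base: (Arm, tot_qty=1).
Iteration 1: components of {Arm} -> Cover = 1*4 = 4, Gizmo = 1*1 = 1.
Iteration 2: components of {Cover,Gizmo} -> Cap = 1*4 = 4, Gear = 1*3 = 3, Washer = 1*4 = 4.
Iteration 3: components of {Cap,Gear,Washer} -> Bearing = 4*4 = 16.
Iteration 4: no further components; recursion stops.
SUM(tot_qty) = 1 + 1 + 4 + 3 + 4 + 4 + 16 = 33.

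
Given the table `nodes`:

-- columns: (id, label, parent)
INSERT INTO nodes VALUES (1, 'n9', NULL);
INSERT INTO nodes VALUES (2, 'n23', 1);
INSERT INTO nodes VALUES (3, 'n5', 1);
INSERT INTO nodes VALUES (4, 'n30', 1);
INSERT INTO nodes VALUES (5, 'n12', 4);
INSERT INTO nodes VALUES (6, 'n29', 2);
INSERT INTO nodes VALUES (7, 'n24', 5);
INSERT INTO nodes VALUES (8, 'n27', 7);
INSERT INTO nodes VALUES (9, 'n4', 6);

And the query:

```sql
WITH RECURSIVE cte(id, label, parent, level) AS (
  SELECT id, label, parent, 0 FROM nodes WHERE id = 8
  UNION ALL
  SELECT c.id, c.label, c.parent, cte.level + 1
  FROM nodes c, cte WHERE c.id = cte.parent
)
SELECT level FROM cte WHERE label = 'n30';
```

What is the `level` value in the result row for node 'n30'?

3

Base: id=8 (n27), parent=7, level 0.
Iteration 1: join on id=7 -> n24 (id 7, parent=5, level 1).
Iteration 2: join on id=5 -> n12 (id 5, parent=4, level 2).
Iteration 3: join on id=4 -> n30 (id 4, parent=1, level 3).
Iteration 4: join on id=1 -> n9 (id 1, parent=NULL, level 4).
Iteration 5: parent is NULL; no match; recursion stops.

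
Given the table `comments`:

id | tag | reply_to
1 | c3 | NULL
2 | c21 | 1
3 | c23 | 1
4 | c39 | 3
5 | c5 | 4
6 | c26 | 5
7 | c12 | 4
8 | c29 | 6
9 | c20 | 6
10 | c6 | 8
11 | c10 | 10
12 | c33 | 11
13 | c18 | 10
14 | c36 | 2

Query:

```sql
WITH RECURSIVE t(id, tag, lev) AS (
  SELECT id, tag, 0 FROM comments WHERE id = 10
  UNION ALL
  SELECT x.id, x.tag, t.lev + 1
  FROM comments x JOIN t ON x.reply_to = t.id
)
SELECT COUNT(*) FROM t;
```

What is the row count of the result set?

Base: id=10 (c6) at lev 0.
Iteration 1: rows with reply_to in {10} -> c10 (id 11, lev 1), c18 (id 13, lev 1).
Iteration 2: rows with reply_to in {11,13} -> c33 (id 12, lev 2).
Iteration 3: no rows with reply_to in {12}; recursion stops.
Total rows emitted: 4.

4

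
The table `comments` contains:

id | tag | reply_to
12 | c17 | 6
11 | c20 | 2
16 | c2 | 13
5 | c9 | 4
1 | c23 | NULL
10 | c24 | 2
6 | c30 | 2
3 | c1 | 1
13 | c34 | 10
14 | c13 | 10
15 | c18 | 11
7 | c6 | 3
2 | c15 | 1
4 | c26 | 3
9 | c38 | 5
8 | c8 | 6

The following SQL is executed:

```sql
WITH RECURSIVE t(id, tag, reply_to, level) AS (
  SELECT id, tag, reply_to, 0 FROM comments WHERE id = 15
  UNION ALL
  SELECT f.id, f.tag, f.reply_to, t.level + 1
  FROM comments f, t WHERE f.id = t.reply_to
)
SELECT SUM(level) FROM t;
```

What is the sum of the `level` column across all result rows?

Base: id=15 (c18), reply_to=11, level 0.
Iteration 1: join on id=11 -> c20 (id 11, reply_to=2, level 1).
Iteration 2: join on id=2 -> c15 (id 2, reply_to=1, level 2).
Iteration 3: join on id=1 -> c23 (id 1, reply_to=NULL, level 3).
Iteration 4: reply_to is NULL; no match; recursion stops.
SUM(level) = 0 + 1 + 2 + 3 = 6.

6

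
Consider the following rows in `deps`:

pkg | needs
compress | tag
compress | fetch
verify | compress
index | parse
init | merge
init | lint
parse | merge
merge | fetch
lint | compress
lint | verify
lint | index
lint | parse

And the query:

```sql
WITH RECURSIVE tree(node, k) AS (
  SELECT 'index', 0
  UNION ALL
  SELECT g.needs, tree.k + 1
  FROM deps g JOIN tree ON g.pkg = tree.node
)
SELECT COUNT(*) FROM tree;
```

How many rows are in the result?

Base: (index, k=0).
Iteration 1: edges from {index} -> (parse, k=1).
Iteration 2: edges from {parse} -> (merge, k=2).
Iteration 3: edges from {merge} -> (fetch, k=3).
Iteration 4: no outgoing edges from {fetch}; recursion stops.
Total rows emitted: 4.

4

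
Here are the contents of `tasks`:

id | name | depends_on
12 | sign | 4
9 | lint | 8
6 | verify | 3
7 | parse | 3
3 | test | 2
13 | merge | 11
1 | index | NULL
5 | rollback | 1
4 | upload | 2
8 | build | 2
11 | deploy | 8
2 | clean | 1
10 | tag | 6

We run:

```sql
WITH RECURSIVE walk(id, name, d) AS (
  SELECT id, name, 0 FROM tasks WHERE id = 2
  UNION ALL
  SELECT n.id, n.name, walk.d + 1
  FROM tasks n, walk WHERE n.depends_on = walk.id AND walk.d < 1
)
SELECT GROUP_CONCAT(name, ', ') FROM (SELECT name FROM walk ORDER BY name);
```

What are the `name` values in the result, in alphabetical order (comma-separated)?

build, clean, test, upload

Base: id=2 (clean) at d 0.
Iteration 1: rows with depends_on in {2} -> test (id 3, d 1), upload (id 4, d 1), build (id 8, d 1).
Iteration 2: d < 1 fails for all current rows; recursion stops.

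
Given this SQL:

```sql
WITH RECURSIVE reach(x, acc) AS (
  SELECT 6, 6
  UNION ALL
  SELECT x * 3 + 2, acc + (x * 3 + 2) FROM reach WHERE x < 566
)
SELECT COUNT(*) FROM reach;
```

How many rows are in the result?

5

Base: x=6, acc=6.
Iteration 1: 6 < 566 holds -> x = 6 * 3 + 2 = 20, acc = 6 + 20 = 26.
Iteration 2: 20 < 566 holds -> x = 20 * 3 + 2 = 62, acc = 26 + 62 = 88.
Iteration 3: 62 < 566 holds -> x = 62 * 3 + 2 = 188, acc = 88 + 188 = 276.
Iteration 4: 188 < 566 holds -> x = 188 * 3 + 2 = 566, acc = 276 + 566 = 842.
Iteration 5: 566 < 566 fails; recursion stops.
Total rows emitted: 5.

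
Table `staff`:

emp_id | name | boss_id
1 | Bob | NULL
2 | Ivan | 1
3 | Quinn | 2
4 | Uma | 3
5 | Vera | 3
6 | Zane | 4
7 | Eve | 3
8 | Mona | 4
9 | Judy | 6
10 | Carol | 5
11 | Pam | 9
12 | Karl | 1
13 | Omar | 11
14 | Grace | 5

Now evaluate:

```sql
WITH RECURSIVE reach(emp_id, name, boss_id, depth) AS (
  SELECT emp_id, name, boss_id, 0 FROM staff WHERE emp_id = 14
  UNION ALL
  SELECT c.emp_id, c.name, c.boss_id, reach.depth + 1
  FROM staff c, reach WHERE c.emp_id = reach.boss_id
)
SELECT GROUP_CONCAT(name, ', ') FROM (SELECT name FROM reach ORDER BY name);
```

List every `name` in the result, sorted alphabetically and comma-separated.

Bob, Grace, Ivan, Quinn, Vera

Base: emp_id=14 (Grace), boss_id=5, depth 0.
Iteration 1: join on emp_id=5 -> Vera (id 5, boss_id=3, depth 1).
Iteration 2: join on emp_id=3 -> Quinn (id 3, boss_id=2, depth 2).
Iteration 3: join on emp_id=2 -> Ivan (id 2, boss_id=1, depth 3).
Iteration 4: join on emp_id=1 -> Bob (id 1, boss_id=NULL, depth 4).
Iteration 5: boss_id is NULL; no match; recursion stops.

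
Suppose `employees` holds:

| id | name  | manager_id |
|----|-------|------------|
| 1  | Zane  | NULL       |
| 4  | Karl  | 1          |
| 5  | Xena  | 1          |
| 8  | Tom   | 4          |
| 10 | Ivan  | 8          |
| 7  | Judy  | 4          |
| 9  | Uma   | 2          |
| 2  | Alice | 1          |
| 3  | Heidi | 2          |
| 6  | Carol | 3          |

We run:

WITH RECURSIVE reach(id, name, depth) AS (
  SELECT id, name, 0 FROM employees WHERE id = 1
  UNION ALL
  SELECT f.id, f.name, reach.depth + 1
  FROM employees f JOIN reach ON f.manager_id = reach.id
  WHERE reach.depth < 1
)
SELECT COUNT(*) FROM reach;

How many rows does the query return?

4

Base: id=1 (Zane) at depth 0.
Iteration 1: rows with manager_id in {1} -> Alice (id 2, depth 1), Karl (id 4, depth 1), Xena (id 5, depth 1).
Iteration 2: depth < 1 fails for all current rows; recursion stops.
Total rows emitted: 4.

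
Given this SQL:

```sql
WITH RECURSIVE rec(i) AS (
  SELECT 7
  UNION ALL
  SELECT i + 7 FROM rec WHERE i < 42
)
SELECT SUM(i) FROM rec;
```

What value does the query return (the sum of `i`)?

Base: i=7.
Iteration 1: 7 < 42 holds -> i = 7 + 7 = 14.
Iteration 2: 14 < 42 holds -> i = 14 + 7 = 21.
Iteration 3: 21 < 42 holds -> i = 21 + 7 = 28.
Iteration 4: 28 < 42 holds -> i = 28 + 7 = 35.
Iteration 5: 35 < 42 holds -> i = 35 + 7 = 42.
Iteration 6: 42 < 42 fails; recursion stops.
SUM(i) = 7 + 14 + 21 + 28 + 35 + 42 = 147.

147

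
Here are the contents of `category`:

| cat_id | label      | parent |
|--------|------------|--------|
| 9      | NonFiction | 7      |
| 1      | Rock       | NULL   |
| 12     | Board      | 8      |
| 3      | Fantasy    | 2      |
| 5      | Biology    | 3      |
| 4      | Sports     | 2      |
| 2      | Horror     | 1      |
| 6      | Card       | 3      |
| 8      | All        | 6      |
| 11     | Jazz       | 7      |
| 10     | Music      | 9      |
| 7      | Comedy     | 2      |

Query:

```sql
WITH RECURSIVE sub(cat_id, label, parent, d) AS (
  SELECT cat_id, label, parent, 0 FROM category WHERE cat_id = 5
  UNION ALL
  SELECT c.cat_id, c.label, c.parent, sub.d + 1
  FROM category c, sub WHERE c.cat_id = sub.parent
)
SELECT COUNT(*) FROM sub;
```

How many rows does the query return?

4

Base: cat_id=5 (Biology), parent=3, d 0.
Iteration 1: join on cat_id=3 -> Fantasy (id 3, parent=2, d 1).
Iteration 2: join on cat_id=2 -> Horror (id 2, parent=1, d 2).
Iteration 3: join on cat_id=1 -> Rock (id 1, parent=NULL, d 3).
Iteration 4: parent is NULL; no match; recursion stops.
Total rows emitted: 4.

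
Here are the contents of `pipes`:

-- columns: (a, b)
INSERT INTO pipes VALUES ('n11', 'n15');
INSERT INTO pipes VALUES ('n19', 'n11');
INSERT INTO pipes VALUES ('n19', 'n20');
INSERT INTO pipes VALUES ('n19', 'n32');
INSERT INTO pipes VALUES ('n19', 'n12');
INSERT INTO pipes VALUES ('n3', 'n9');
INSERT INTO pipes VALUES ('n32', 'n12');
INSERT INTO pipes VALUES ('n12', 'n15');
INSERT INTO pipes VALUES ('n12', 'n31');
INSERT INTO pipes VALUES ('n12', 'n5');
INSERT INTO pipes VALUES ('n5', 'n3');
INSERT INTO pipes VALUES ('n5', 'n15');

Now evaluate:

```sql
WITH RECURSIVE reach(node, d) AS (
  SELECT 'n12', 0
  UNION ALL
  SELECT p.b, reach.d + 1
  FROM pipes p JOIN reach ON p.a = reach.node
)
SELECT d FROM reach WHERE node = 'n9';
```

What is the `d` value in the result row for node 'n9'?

3

Base: (n12, d=0).
Iteration 1: edges from {n12} -> (n15, d=1), (n31, d=1), (n5, d=1).
Iteration 2: edges from {n15,n31,n5} -> (n15, d=2), (n3, d=2).
Iteration 3: edges from {n15,n3} -> (n9, d=3).
Iteration 4: no outgoing edges from {n9}; recursion stops.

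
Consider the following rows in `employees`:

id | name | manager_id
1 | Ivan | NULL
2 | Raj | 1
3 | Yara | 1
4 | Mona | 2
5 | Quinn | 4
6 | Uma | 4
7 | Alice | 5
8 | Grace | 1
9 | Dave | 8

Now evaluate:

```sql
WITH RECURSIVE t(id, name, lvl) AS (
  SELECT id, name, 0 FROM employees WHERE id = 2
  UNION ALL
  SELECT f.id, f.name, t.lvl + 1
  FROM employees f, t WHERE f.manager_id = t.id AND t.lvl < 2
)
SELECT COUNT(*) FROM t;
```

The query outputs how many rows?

4

Base: id=2 (Raj) at lvl 0.
Iteration 1: rows with manager_id in {2} -> Mona (id 4, lvl 1).
Iteration 2: rows with manager_id in {4} -> Quinn (id 5, lvl 2), Uma (id 6, lvl 2).
Iteration 3: lvl < 2 fails for all current rows; recursion stops.
Total rows emitted: 4.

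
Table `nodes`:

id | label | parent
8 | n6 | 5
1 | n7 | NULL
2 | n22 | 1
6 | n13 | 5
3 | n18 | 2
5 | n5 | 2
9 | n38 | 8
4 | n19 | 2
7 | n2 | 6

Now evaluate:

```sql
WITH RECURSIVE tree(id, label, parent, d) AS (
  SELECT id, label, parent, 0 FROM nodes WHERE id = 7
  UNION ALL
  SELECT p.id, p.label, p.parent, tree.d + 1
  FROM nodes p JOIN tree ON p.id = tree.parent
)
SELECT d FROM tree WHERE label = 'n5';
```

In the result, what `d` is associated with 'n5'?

2

Base: id=7 (n2), parent=6, d 0.
Iteration 1: join on id=6 -> n13 (id 6, parent=5, d 1).
Iteration 2: join on id=5 -> n5 (id 5, parent=2, d 2).
Iteration 3: join on id=2 -> n22 (id 2, parent=1, d 3).
Iteration 4: join on id=1 -> n7 (id 1, parent=NULL, d 4).
Iteration 5: parent is NULL; no match; recursion stops.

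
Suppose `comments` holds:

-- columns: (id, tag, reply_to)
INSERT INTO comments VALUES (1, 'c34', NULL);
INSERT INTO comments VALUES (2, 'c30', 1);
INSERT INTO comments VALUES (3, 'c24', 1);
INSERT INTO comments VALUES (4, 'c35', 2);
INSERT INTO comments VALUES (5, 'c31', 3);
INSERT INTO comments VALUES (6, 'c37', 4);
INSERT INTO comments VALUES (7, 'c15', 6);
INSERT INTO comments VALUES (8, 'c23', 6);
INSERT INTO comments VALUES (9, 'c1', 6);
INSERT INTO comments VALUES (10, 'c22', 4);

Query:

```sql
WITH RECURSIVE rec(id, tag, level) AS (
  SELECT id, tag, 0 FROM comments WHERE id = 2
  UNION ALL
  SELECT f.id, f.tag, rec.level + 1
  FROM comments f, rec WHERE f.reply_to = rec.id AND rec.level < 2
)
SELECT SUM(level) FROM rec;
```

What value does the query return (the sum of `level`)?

Base: id=2 (c30) at level 0.
Iteration 1: rows with reply_to in {2} -> c35 (id 4, level 1).
Iteration 2: rows with reply_to in {4} -> c37 (id 6, level 2), c22 (id 10, level 2).
Iteration 3: level < 2 fails for all current rows; recursion stops.
SUM(level) = 0 + 1 + 2 + 2 = 5.

5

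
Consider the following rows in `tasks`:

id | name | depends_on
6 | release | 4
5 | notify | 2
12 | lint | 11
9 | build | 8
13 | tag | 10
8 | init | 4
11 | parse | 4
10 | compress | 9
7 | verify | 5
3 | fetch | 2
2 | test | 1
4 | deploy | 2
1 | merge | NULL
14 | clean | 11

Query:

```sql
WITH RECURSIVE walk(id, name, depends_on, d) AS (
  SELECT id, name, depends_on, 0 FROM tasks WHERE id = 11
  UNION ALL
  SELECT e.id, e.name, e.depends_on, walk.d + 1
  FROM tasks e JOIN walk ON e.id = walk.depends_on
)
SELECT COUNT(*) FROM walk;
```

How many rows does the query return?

4

Base: id=11 (parse), depends_on=4, d 0.
Iteration 1: join on id=4 -> deploy (id 4, depends_on=2, d 1).
Iteration 2: join on id=2 -> test (id 2, depends_on=1, d 2).
Iteration 3: join on id=1 -> merge (id 1, depends_on=NULL, d 3).
Iteration 4: depends_on is NULL; no match; recursion stops.
Total rows emitted: 4.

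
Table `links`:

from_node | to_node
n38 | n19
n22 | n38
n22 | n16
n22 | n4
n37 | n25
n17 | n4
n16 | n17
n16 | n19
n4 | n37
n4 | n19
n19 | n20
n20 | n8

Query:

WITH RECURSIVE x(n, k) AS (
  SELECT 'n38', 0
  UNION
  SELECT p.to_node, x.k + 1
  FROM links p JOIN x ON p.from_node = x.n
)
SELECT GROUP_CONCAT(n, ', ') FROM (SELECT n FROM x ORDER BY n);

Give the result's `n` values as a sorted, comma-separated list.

n19, n20, n38, n8

Base: (n38, k=0).
Iteration 1: edges from {n38} -> (n19, k=1).
Iteration 2: edges from {n19} -> (n20, k=2).
Iteration 3: edges from {n20} -> (n8, k=3).
Iteration 4: no outgoing edges from {n8}; recursion stops.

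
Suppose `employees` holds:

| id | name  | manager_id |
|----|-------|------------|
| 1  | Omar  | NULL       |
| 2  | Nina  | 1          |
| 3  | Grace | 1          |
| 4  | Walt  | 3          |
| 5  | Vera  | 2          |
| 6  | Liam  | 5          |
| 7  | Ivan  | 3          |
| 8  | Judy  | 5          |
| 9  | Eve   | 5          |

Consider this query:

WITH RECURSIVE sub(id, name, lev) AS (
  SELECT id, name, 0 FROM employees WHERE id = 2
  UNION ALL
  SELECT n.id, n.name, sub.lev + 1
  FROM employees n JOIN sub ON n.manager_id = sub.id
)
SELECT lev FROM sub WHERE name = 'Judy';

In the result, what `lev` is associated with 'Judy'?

Base: id=2 (Nina) at lev 0.
Iteration 1: rows with manager_id in {2} -> Vera (id 5, lev 1).
Iteration 2: rows with manager_id in {5} -> Liam (id 6, lev 2), Judy (id 8, lev 2), Eve (id 9, lev 2).
Iteration 3: no rows with manager_id in {6,8,9}; recursion stops.

2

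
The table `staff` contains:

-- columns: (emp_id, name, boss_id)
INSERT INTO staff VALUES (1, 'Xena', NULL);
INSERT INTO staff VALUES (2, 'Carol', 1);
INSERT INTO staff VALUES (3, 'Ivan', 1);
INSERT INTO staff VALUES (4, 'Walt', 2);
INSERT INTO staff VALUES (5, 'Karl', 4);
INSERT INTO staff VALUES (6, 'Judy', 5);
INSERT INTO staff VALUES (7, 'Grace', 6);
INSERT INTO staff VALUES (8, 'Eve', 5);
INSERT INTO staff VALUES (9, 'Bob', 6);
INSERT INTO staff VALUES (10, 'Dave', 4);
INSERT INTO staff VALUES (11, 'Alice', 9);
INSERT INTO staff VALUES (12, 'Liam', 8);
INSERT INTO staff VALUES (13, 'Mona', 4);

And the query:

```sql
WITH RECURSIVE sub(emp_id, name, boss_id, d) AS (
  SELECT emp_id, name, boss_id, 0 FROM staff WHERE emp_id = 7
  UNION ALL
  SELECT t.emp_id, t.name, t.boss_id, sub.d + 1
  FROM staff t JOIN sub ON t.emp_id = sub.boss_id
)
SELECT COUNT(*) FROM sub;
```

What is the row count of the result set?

Base: emp_id=7 (Grace), boss_id=6, d 0.
Iteration 1: join on emp_id=6 -> Judy (id 6, boss_id=5, d 1).
Iteration 2: join on emp_id=5 -> Karl (id 5, boss_id=4, d 2).
Iteration 3: join on emp_id=4 -> Walt (id 4, boss_id=2, d 3).
Iteration 4: join on emp_id=2 -> Carol (id 2, boss_id=1, d 4).
Iteration 5: join on emp_id=1 -> Xena (id 1, boss_id=NULL, d 5).
Iteration 6: boss_id is NULL; no match; recursion stops.
Total rows emitted: 6.

6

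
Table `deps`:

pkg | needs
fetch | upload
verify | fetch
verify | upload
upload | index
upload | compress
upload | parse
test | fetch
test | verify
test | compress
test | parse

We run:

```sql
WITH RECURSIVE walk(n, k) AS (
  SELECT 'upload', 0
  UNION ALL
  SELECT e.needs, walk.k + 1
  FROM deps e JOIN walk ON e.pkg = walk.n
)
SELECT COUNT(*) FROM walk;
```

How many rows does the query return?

4

Base: (upload, k=0).
Iteration 1: edges from {upload} -> (compress, k=1), (index, k=1), (parse, k=1).
Iteration 2: no outgoing edges from {compress,index,parse}; recursion stops.
Total rows emitted: 4.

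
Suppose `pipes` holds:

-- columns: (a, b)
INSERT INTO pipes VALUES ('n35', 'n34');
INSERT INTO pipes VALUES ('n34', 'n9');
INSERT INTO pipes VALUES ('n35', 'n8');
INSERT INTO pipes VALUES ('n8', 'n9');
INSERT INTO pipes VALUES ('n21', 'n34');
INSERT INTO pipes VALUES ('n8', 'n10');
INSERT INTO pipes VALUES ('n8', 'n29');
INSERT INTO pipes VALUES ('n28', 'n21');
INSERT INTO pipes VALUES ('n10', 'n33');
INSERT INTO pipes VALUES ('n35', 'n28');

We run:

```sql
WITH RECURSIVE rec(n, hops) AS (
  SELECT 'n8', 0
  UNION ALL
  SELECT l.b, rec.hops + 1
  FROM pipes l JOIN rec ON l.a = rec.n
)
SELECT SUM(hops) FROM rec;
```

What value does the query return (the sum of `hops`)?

5

Base: (n8, hops=0).
Iteration 1: edges from {n8} -> (n10, hops=1), (n29, hops=1), (n9, hops=1).
Iteration 2: edges from {n10,n29,n9} -> (n33, hops=2).
Iteration 3: no outgoing edges from {n33}; recursion stops.
SUM(hops) = 0 + 1 + 1 + 1 + 2 = 5.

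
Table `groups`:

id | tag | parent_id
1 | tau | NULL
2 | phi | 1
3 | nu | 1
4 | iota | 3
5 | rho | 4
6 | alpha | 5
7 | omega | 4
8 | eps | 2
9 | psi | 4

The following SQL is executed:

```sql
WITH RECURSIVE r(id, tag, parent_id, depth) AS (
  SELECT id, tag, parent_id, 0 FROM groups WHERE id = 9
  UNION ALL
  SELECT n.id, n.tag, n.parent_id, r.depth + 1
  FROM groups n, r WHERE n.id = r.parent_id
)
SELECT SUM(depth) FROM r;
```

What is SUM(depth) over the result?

Base: id=9 (psi), parent_id=4, depth 0.
Iteration 1: join on id=4 -> iota (id 4, parent_id=3, depth 1).
Iteration 2: join on id=3 -> nu (id 3, parent_id=1, depth 2).
Iteration 3: join on id=1 -> tau (id 1, parent_id=NULL, depth 3).
Iteration 4: parent_id is NULL; no match; recursion stops.
SUM(depth) = 0 + 1 + 2 + 3 = 6.

6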